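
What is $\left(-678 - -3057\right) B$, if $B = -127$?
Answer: $-302133$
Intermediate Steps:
$\left(-678 - -3057\right) B = \left(-678 - -3057\right) \left(-127\right) = \left(-678 + 3057\right) \left(-127\right) = 2379 \left(-127\right) = -302133$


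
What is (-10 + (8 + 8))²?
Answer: 36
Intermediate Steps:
(-10 + (8 + 8))² = (-10 + 16)² = 6² = 36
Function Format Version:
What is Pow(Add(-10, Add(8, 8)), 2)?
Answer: 36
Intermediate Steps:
Pow(Add(-10, Add(8, 8)), 2) = Pow(Add(-10, 16), 2) = Pow(6, 2) = 36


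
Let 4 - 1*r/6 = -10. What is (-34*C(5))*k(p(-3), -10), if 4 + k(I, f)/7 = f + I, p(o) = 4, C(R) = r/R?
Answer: 39984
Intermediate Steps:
r = 84 (r = 24 - 6*(-10) = 24 + 60 = 84)
C(R) = 84/R
k(I, f) = -28 + 7*I + 7*f (k(I, f) = -28 + 7*(f + I) = -28 + 7*(I + f) = -28 + (7*I + 7*f) = -28 + 7*I + 7*f)
(-34*C(5))*k(p(-3), -10) = (-2856/5)*(-28 + 7*4 + 7*(-10)) = (-2856/5)*(-28 + 28 - 70) = -34*84/5*(-70) = -2856/5*(-70) = 39984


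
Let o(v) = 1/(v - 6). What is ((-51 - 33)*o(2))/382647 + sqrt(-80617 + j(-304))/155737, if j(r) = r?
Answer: 7/127549 + I*sqrt(80921)/155737 ≈ 5.4881e-5 + 0.0018266*I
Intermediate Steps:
o(v) = 1/(-6 + v)
((-51 - 33)*o(2))/382647 + sqrt(-80617 + j(-304))/155737 = ((-51 - 33)/(-6 + 2))/382647 + sqrt(-80617 - 304)/155737 = -84/(-4)*(1/382647) + sqrt(-80921)*(1/155737) = -84*(-1/4)*(1/382647) + (I*sqrt(80921))*(1/155737) = 21*(1/382647) + I*sqrt(80921)/155737 = 7/127549 + I*sqrt(80921)/155737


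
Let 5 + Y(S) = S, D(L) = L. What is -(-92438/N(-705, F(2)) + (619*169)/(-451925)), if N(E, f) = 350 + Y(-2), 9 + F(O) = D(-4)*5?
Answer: 41810924723/155010275 ≈ 269.73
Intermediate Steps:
Y(S) = -5 + S
F(O) = -29 (F(O) = -9 - 4*5 = -9 - 20 = -29)
N(E, f) = 343 (N(E, f) = 350 + (-5 - 2) = 350 - 7 = 343)
-(-92438/N(-705, F(2)) + (619*169)/(-451925)) = -(-92438/343 + (619*169)/(-451925)) = -(-92438*1/343 + 104611*(-1/451925)) = -(-92438/343 - 104611/451925) = -1*(-41810924723/155010275) = 41810924723/155010275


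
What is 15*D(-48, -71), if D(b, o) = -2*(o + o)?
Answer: 4260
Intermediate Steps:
D(b, o) = -4*o
15*D(-48, -71) = 15*(-4*(-71)) = 15*284 = 4260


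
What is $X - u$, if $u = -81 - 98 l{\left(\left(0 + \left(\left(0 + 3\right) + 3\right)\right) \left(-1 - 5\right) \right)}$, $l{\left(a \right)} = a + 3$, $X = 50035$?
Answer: $46882$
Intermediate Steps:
$l{\left(a \right)} = 3 + a$
$u = 3153$ ($u = -81 - 98 \left(3 + \left(0 + \left(\left(0 + 3\right) + 3\right)\right) \left(-1 - 5\right)\right) = -81 - 98 \left(3 + \left(0 + \left(3 + 3\right)\right) \left(-6\right)\right) = -81 - 98 \left(3 + \left(0 + 6\right) \left(-6\right)\right) = -81 - 98 \left(3 + 6 \left(-6\right)\right) = -81 - 98 \left(3 - 36\right) = -81 - -3234 = -81 + 3234 = 3153$)
$X - u = 50035 - 3153 = 46882$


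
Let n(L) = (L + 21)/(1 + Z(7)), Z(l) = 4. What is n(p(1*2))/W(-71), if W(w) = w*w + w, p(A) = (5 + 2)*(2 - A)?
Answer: 3/3550 ≈ 0.00084507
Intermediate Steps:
p(A) = 14 - 7*A (p(A) = 7*(2 - A) = 14 - 7*A)
W(w) = w + w**2 (W(w) = w**2 + w = w + w**2)
n(L) = 21/5 + L/5 (n(L) = (L + 21)/(1 + 4) = (21 + L)/5 = (21 + L)*(1/5) = 21/5 + L/5)
n(p(1*2))/W(-71) = (21/5 + (14 - 7*2)/5)/((-71*(1 - 71))) = (21/5 + (14 - 7*2)/5)/((-71*(-70))) = (21/5 + (14 - 14)/5)/4970 = (21/5 + (1/5)*0)*(1/4970) = (21/5 + 0)*(1/4970) = (21/5)*(1/4970) = 3/3550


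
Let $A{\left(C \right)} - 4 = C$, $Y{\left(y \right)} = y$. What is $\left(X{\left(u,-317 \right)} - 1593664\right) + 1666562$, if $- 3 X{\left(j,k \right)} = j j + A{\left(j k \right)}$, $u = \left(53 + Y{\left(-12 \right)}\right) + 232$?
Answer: $\frac{230702}{3} \approx 76901.0$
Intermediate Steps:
$u = 273$ ($u = \left(53 - 12\right) + 232 = 41 + 232 = 273$)
$A{\left(C \right)} = 4 + C$
$X{\left(j,k \right)} = - \frac{4}{3} - \frac{j^{2}}{3} - \frac{j k}{3}$ ($X{\left(j,k \right)} = - \frac{j j + \left(4 + j k\right)}{3} = - \frac{j^{2} + \left(4 + j k\right)}{3} = - \frac{4 + j^{2} + j k}{3} = - \frac{4}{3} - \frac{j^{2}}{3} - \frac{j k}{3}$)
$\left(X{\left(u,-317 \right)} - 1593664\right) + 1666562 = \left(\left(- \frac{4}{3} - \frac{273^{2}}{3} - 91 \left(-317\right)\right) - 1593664\right) + 1666562 = \left(\left(- \frac{4}{3} - 24843 + 28847\right) - 1593664\right) + 1666562 = \left(\frac{12008}{3} - 1593664\right) + 1666562 = - \frac{4768984}{3} + 1666562 = \frac{230702}{3}$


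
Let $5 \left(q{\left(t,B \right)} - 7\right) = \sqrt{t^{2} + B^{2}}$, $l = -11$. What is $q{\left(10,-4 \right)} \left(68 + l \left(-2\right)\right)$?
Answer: $630 + 36 \sqrt{29} \approx 823.87$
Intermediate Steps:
$q{\left(t,B \right)} = 7 + \frac{\sqrt{B^{2} + t^{2}}}{5}$ ($q{\left(t,B \right)} = 7 + \frac{\sqrt{t^{2} + B^{2}}}{5} = 7 + \frac{\sqrt{B^{2} + t^{2}}}{5}$)
$q{\left(10,-4 \right)} \left(68 + l \left(-2\right)\right) = \left(7 + \frac{\sqrt{\left(-4\right)^{2} + 10^{2}}}{5}\right) \left(68 - -22\right) = \left(7 + \frac{\sqrt{16 + 100}}{5}\right) \left(68 + 22\right) = \left(7 + \frac{\sqrt{116}}{5}\right) 90 = \left(7 + \frac{2 \sqrt{29}}{5}\right) 90 = 630 + 36 \sqrt{29}$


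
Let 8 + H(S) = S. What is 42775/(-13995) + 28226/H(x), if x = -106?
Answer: -13329974/53181 ≈ -250.65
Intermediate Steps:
H(S) = -8 + S
42775/(-13995) + 28226/H(x) = 42775/(-13995) + 28226/(-8 - 106) = 42775*(-1/13995) + 28226/(-114) = -8555/2799 + 28226*(-1/114) = -8555/2799 - 14113/57 = -13329974/53181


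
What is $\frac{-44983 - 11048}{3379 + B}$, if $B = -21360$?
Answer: $\frac{56031}{17981} \approx 3.1161$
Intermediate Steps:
$\frac{-44983 - 11048}{3379 + B} = \frac{-44983 - 11048}{3379 - 21360} = - \frac{56031}{-17981} = \left(-56031\right) \left(- \frac{1}{17981}\right) = \frac{56031}{17981}$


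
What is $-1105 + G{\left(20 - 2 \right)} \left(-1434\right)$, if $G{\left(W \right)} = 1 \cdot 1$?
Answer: $-2539$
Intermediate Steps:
$G{\left(W \right)} = 1$
$-1105 + G{\left(20 - 2 \right)} \left(-1434\right) = -1105 + 1 \left(-1434\right) = -1105 - 1434 = -2539$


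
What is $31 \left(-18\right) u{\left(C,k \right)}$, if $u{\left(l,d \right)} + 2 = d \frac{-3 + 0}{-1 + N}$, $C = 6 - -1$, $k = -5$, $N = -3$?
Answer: $\frac{6417}{2} \approx 3208.5$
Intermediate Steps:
$C = 7$ ($C = 6 + 1 = 7$)
$u{\left(l,d \right)} = -2 + \frac{3 d}{4}$ ($u{\left(l,d \right)} = -2 + d \frac{-3 + 0}{-1 - 3} = -2 + d \left(- \frac{3}{-4}\right) = -2 + d \left(\left(-3\right) \left(- \frac{1}{4}\right)\right) = -2 + d \frac{3}{4} = -2 + \frac{3 d}{4}$)
$31 \left(-18\right) u{\left(C,k \right)} = 31 \left(-18\right) \left(-2 + \frac{3}{4} \left(-5\right)\right) = - 558 \left(-2 - \frac{15}{4}\right) = \left(-558\right) \left(- \frac{23}{4}\right) = \frac{6417}{2}$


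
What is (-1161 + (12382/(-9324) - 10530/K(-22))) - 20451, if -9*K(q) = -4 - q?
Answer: -76215905/4662 ≈ -16348.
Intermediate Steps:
K(q) = 4/9 + q/9 (K(q) = -(-4 - q)/9 = 4/9 + q/9)
(-1161 + (12382/(-9324) - 10530/K(-22))) - 20451 = (-1161 + (12382/(-9324) - 10530/(4/9 + (1/9)*(-22)))) - 20451 = (-1161 + (12382*(-1/9324) - 10530/(4/9 - 22/9))) - 20451 = (-1161 + (-6191/4662 - 10530/(-2))) - 20451 = (-1161 + (-6191/4662 - 10530*(-1/2))) - 20451 = (-1161 + (-6191/4662 + 5265)) - 20451 = (-1161 + 24539239/4662) - 20451 = 19126657/4662 - 20451 = -76215905/4662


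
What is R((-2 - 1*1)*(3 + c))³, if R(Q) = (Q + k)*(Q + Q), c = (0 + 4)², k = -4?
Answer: 336282338664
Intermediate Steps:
c = 16 (c = 4² = 16)
R(Q) = 2*Q*(-4 + Q) (R(Q) = (Q - 4)*(Q + Q) = (-4 + Q)*(2*Q) = 2*Q*(-4 + Q))
R((-2 - 1*1)*(3 + c))³ = (2*((-2 - 1*1)*(3 + 16))*(-4 + (-2 - 1*1)*(3 + 16)))³ = (2*((-2 - 1)*19)*(-4 + (-2 - 1)*19))³ = (2*(-3*19)*(-4 - 3*19))³ = (2*(-57)*(-4 - 57))³ = (2*(-57)*(-61))³ = 6954³ = 336282338664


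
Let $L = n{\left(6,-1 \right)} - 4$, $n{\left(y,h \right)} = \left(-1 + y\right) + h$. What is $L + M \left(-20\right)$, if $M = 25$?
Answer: $-500$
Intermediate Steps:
$n{\left(y,h \right)} = -1 + h + y$
$L = 0$ ($L = \left(-1 - 1 + 6\right) - 4 = 4 - 4 = 0$)
$L + M \left(-20\right) = 0 + 25 \left(-20\right) = 0 - 500 = -500$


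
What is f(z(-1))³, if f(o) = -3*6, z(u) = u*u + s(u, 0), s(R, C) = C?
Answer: -5832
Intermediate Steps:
z(u) = u² (z(u) = u*u + 0 = u² + 0 = u²)
f(o) = -18
f(z(-1))³ = (-18)³ = -5832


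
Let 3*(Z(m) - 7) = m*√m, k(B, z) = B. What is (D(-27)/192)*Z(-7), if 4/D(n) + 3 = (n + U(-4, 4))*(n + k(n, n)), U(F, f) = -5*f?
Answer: 7/121680 - 7*I*√7/365040 ≈ 5.7528e-5 - 5.0735e-5*I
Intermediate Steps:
D(n) = 4/(-3 + 2*n*(-20 + n)) (D(n) = 4/(-3 + (n - 5*4)*(n + n)) = 4/(-3 + (n - 20)*(2*n)) = 4/(-3 + (-20 + n)*(2*n)) = 4/(-3 + 2*n*(-20 + n)))
Z(m) = 7 + m^(3/2)/3 (Z(m) = 7 + (m*√m)/3 = 7 + m^(3/2)/3)
(D(-27)/192)*Z(-7) = ((4/(-3 - 40*(-27) + 2*(-27)²))/192)*(7 + (-7)^(3/2)/3) = ((4/(-3 + 1080 + 2*729))*(1/192))*(7 + (-7*I*√7)/3) = ((4/(-3 + 1080 + 1458))*(1/192))*(7 - 7*I*√7/3) = ((4/2535)*(1/192))*(7 - 7*I*√7/3) = (7 - 7*I*√7/3)/121680 = 7/121680 - 7*I*√7/365040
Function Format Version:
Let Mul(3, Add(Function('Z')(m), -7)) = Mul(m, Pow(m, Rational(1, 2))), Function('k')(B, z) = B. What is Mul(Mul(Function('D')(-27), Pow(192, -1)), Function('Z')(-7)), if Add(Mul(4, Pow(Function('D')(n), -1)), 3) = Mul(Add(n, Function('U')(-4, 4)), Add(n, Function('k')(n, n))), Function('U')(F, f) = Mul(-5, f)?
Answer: Add(Rational(7, 121680), Mul(Rational(-7, 365040), I, Pow(7, Rational(1, 2)))) ≈ Add(5.7528e-5, Mul(-5.0735e-5, I))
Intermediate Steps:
Function('D')(n) = Mul(4, Pow(Add(-3, Mul(2, n, Add(-20, n))), -1)) (Function('D')(n) = Mul(4, Pow(Add(-3, Mul(Add(n, Mul(-5, 4)), Add(n, n))), -1)) = Mul(4, Pow(Add(-3, Mul(Add(n, -20), Mul(2, n))), -1)) = Mul(4, Pow(Add(-3, Mul(Add(-20, n), Mul(2, n))), -1)) = Mul(4, Pow(Add(-3, Mul(2, n, Add(-20, n))), -1)))
Function('Z')(m) = Add(7, Mul(Rational(1, 3), Pow(m, Rational(3, 2)))) (Function('Z')(m) = Add(7, Mul(Rational(1, 3), Mul(m, Pow(m, Rational(1, 2))))) = Add(7, Mul(Rational(1, 3), Pow(m, Rational(3, 2)))))
Mul(Mul(Function('D')(-27), Pow(192, -1)), Function('Z')(-7)) = Mul(Mul(Mul(4, Pow(Add(-3, Mul(-40, -27), Mul(2, Pow(-27, 2))), -1)), Pow(192, -1)), Add(7, Mul(Rational(1, 3), Pow(-7, Rational(3, 2))))) = Mul(Mul(Mul(4, Pow(Add(-3, 1080, Mul(2, 729)), -1)), Rational(1, 192)), Add(7, Mul(Rational(1, 3), Mul(-7, I, Pow(7, Rational(1, 2)))))) = Mul(Mul(Mul(4, Pow(Add(-3, 1080, 1458), -1)), Rational(1, 192)), Add(7, Mul(Rational(-7, 3), I, Pow(7, Rational(1, 2))))) = Mul(Mul(Mul(4, Pow(2535, -1)), Rational(1, 192)), Add(7, Mul(Rational(-7, 3), I, Pow(7, Rational(1, 2))))) = Mul(Mul(Mul(4, Rational(1, 2535)), Rational(1, 192)), Add(7, Mul(Rational(-7, 3), I, Pow(7, Rational(1, 2))))) = Mul(Mul(Rational(4, 2535), Rational(1, 192)), Add(7, Mul(Rational(-7, 3), I, Pow(7, Rational(1, 2))))) = Mul(Rational(1, 121680), Add(7, Mul(Rational(-7, 3), I, Pow(7, Rational(1, 2))))) = Add(Rational(7, 121680), Mul(Rational(-7, 365040), I, Pow(7, Rational(1, 2))))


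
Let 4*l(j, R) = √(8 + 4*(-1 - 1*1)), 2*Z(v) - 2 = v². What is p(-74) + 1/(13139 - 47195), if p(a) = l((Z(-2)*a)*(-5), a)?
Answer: -1/34056 ≈ -2.9363e-5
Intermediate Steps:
Z(v) = 1 + v²/2
l(j, R) = 0 (l(j, R) = √(8 + 4*(-1 - 1*1))/4 = √(8 + 4*(-1 - 1))/4 = √(8 + 4*(-2))/4 = √(8 - 8)/4 = √0/4 = (¼)*0 = 0)
p(a) = 0
p(-74) + 1/(13139 - 47195) = 0 + 1/(13139 - 47195) = 0 + 1/(-34056) = 0 - 1/34056 = -1/34056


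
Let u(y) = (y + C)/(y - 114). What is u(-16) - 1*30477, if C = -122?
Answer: -1980936/65 ≈ -30476.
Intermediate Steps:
u(y) = (-122 + y)/(-114 + y) (u(y) = (y - 122)/(y - 114) = (-122 + y)/(-114 + y))
u(-16) - 1*30477 = (-122 - 16)/(-114 - 16) - 1*30477 = -138/(-130) - 30477 = -1/130*(-138) - 30477 = 69/65 - 30477 = -1980936/65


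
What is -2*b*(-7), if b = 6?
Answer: 84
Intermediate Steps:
-2*b*(-7) = -2*6*(-7) = -12*(-7) = 84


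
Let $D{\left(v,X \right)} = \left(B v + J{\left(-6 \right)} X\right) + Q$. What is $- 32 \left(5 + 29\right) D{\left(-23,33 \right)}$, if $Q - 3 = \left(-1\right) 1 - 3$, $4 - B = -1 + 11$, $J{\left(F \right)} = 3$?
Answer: $-256768$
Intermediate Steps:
$B = -6$ ($B = 4 - \left(-1 + 11\right) = 4 - 10 = -6$)
$Q = -1$ ($Q = 3 - 4 = -1$)
$D{\left(v,X \right)} = -1 - 6 v + 3 X$ ($D{\left(v,X \right)} = \left(- 6 v + 3 X\right) - 1 = -1 - 6 v + 3 X$)
$- 32 \left(5 + 29\right) D{\left(-23,33 \right)} = - 32 \left(5 + 29\right) \left(-1 - -138 + 3 \cdot 33\right) = \left(-32\right) 34 \left(-1 + 138 + 99\right) = \left(-1088\right) 236 = -256768$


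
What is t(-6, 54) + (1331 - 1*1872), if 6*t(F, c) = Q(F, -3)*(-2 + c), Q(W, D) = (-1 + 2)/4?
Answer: -3233/6 ≈ -538.83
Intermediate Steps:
Q(W, D) = ¼ (Q(W, D) = 1*(¼) = ¼)
t(F, c) = -1/12 + c/24 (t(F, c) = ((-2 + c)/4)/6 = (-½ + c/4)/6 = -1/12 + c/24)
t(-6, 54) + (1331 - 1*1872) = (-1/12 + (1/24)*54) + (1331 - 1*1872) = (-1/12 + 9/4) + (1331 - 1872) = 13/6 - 541 = -3233/6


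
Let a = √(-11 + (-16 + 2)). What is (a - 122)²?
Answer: 14859 - 1220*I ≈ 14859.0 - 1220.0*I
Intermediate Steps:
a = 5*I (a = √(-11 - 14) = √(-25) = 5*I ≈ 5.0*I)
(a - 122)² = (5*I - 122)² = (-122 + 5*I)²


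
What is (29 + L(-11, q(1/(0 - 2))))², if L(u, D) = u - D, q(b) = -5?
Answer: 529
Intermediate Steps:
(29 + L(-11, q(1/(0 - 2))))² = (29 + (-11 - 1*(-5)))² = (29 + (-11 + 5))² = (29 - 6)² = 23² = 529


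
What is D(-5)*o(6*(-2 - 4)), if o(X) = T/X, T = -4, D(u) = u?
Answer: -5/9 ≈ -0.55556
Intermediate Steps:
o(X) = -4/X
D(-5)*o(6*(-2 - 4)) = -(-20)/(6*(-2 - 4)) = -(-20)/(6*(-6)) = -(-20)/(-36) = -(-20)*(-1)/36 = -5*⅑ = -5/9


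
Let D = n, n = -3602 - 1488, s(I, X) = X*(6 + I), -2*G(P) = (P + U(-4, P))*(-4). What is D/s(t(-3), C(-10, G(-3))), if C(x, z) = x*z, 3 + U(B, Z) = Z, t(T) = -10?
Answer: 509/72 ≈ 7.0694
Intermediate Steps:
U(B, Z) = -3 + Z
G(P) = -6 + 4*P (G(P) = -(P + (-3 + P))*(-4)/2 = -(-3 + 2*P)*(-4)/2 = -(12 - 8*P)/2 = -6 + 4*P)
n = -5090
D = -5090
D/s(t(-3), C(-10, G(-3))) = -5090*(-1/(10*(-6 + 4*(-3))*(6 - 10))) = -5090*1/(40*(-6 - 12)) = -5090/(-10*(-18)*(-4)) = -5090/(180*(-4)) = -5090/(-720) = -5090*(-1/720) = 509/72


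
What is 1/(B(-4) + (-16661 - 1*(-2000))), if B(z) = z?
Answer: -1/14665 ≈ -6.8190e-5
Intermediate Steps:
1/(B(-4) + (-16661 - 1*(-2000))) = 1/(-4 + (-16661 - 1*(-2000))) = 1/(-4 + (-16661 + 2000)) = 1/(-4 - 14661) = 1/(-14665) = -1/14665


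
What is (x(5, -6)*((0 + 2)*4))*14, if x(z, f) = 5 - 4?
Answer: 112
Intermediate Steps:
x(z, f) = 1
(x(5, -6)*((0 + 2)*4))*14 = (1*((0 + 2)*4))*14 = (1*(2*4))*14 = (1*8)*14 = 8*14 = 112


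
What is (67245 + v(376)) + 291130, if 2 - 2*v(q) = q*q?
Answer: 287688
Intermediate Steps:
v(q) = 1 - q²/2 (v(q) = 1 - q*q/2 = 1 - q²/2)
(67245 + v(376)) + 291130 = (67245 + (1 - ½*376²)) + 291130 = (67245 + (1 - ½*141376)) + 291130 = (67245 + (1 - 70688)) + 291130 = (67245 - 70687) + 291130 = -3442 + 291130 = 287688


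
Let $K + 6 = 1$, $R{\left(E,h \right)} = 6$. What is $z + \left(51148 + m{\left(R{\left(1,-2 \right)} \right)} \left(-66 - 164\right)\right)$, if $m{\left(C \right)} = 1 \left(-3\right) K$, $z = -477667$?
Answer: $-429969$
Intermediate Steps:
$K = -5$ ($K = -6 + 1 = -5$)
$m{\left(C \right)} = 15$ ($m{\left(C \right)} = 1 \left(-3\right) \left(-5\right) = \left(-3\right) \left(-5\right) = 15$)
$z + \left(51148 + m{\left(R{\left(1,-2 \right)} \right)} \left(-66 - 164\right)\right) = -477667 + \left(51148 + 15 \left(-66 - 164\right)\right) = -477667 + \left(51148 + 15 \left(-230\right)\right) = -477667 + \left(51148 - 3450\right) = -477667 + 47698 = -429969$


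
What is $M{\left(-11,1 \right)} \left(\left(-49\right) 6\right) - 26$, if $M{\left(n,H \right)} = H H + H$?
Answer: $-614$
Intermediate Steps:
$M{\left(n,H \right)} = H + H^{2}$ ($M{\left(n,H \right)} = H^{2} + H = H + H^{2}$)
$M{\left(-11,1 \right)} \left(\left(-49\right) 6\right) - 26 = 1 \left(1 + 1\right) \left(\left(-49\right) 6\right) - 26 = 1 \cdot 2 \left(-294\right) - 26 = 2 \left(-294\right) - 26 = -588 - 26 = -614$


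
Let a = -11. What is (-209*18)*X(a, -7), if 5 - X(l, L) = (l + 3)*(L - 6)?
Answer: 372438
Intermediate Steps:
X(l, L) = 5 - (-6 + L)*(3 + l) (X(l, L) = 5 - (l + 3)*(L - 6) = 5 - (3 + l)*(-6 + L) = 5 - (-6 + L)*(3 + l))
(-209*18)*X(a, -7) = (-209*18)*(23 - 3*(-7) + 6*(-11) - 1*(-7)*(-11)) = -3762*(23 + 21 - 66 - 77) = -3762*(-99) = 372438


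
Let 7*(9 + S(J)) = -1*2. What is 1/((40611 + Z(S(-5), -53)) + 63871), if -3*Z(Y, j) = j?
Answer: 3/313499 ≈ 9.5694e-6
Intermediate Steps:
S(J) = -65/7 (S(J) = -9 + (-1*2)/7 = -9 + (1/7)*(-2) = -9 - 2/7 = -65/7)
Z(Y, j) = -j/3
1/((40611 + Z(S(-5), -53)) + 63871) = 1/((40611 - 1/3*(-53)) + 63871) = 1/((40611 + 53/3) + 63871) = 1/(121886/3 + 63871) = 1/(313499/3) = 3/313499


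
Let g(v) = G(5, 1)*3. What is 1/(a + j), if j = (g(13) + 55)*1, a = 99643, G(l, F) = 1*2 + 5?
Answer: 1/99719 ≈ 1.0028e-5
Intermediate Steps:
G(l, F) = 7 (G(l, F) = 2 + 5 = 7)
g(v) = 21 (g(v) = 7*3 = 21)
j = 76 (j = (21 + 55)*1 = 76*1 = 76)
1/(a + j) = 1/(99643 + 76) = 1/99719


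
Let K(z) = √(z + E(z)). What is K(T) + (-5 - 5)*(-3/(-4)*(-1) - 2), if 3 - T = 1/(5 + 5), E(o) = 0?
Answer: 55/2 + √290/10 ≈ 29.203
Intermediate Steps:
T = 29/10 (T = 3 - 1/(5 + 5) = 3 - 1/10 = 3 - 1*⅒ = 3 - ⅒ = 29/10 ≈ 2.9000)
K(z) = √z (K(z) = √(z + 0) = √z)
K(T) + (-5 - 5)*(-3/(-4)*(-1) - 2) = √(29/10) + (-5 - 5)*(-3/(-4)*(-1) - 2) = √290/10 - 10*(-3*(-¼)*(-1) - 2) = √290/10 - 10*((¾)*(-1) - 2) = √290/10 - 10*(-¾ - 2) = √290/10 - 10*(-11/4) = √290/10 + 55/2 = 55/2 + √290/10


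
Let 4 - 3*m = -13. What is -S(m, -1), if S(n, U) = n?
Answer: -17/3 ≈ -5.6667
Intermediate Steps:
m = 17/3 (m = 4/3 - ⅓*(-13) = 4/3 + 13/3 = 17/3 ≈ 5.6667)
-S(m, -1) = -1*17/3 = -17/3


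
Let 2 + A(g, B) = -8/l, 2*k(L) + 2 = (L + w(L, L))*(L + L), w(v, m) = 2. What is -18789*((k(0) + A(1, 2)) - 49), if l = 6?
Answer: 1002080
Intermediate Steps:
k(L) = -1 + L*(2 + L) (k(L) = -1 + ((L + 2)*(L + L))/2 = -1 + ((2 + L)*(2*L))/2 = -1 + (2*L*(2 + L))/2 = -1 + L*(2 + L))
A(g, B) = -10/3 (A(g, B) = -2 - 8/6 = -2 - 8*1/6 = -2 - 4/3 = -10/3)
-18789*((k(0) + A(1, 2)) - 49) = -18789*(((-1 + 0**2 + 2*0) - 10/3) - 49) = -18789*(((-1 + 0 + 0) - 10/3) - 49) = -18789*((-1 - 10/3) - 49) = -18789*(-13/3 - 49) = -18789*(-160/3) = 1002080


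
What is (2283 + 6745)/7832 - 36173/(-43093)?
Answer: 168087635/84376094 ≈ 1.9921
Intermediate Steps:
(2283 + 6745)/7832 - 36173/(-43093) = 9028*(1/7832) - 36173*(-1/43093) = 2257/1958 + 36173/43093 = 168087635/84376094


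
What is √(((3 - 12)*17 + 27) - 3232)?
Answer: I*√3358 ≈ 57.948*I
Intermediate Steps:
√(((3 - 12)*17 + 27) - 3232) = √((-9*17 + 27) - 3232) = √((-153 + 27) - 3232) = √(-126 - 3232) = √(-3358) = I*√3358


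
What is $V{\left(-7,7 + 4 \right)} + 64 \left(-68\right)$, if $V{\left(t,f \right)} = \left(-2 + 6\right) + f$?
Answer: $-4337$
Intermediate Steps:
$V{\left(t,f \right)} = 4 + f$
$V{\left(-7,7 + 4 \right)} + 64 \left(-68\right) = \left(4 + \left(7 + 4\right)\right) + 64 \left(-68\right) = \left(4 + 11\right) - 4352 = 15 - 4352 = -4337$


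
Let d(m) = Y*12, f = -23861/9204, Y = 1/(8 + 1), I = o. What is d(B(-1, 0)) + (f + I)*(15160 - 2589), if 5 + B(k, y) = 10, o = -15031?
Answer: -44601000317/236 ≈ -1.8899e+8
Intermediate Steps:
I = -15031
B(k, y) = 5 (B(k, y) = -5 + 10 = 5)
Y = ⅑ (Y = 1/9 = ⅑ ≈ 0.11111)
f = -23861/9204 (f = -23861*1/9204 = -23861/9204 ≈ -2.5925)
d(m) = 4/3 (d(m) = (⅑)*12 = 4/3)
d(B(-1, 0)) + (f + I)*(15160 - 2589) = 4/3 + (-23861/9204 - 15031)*(15160 - 2589) = 4/3 - 138369185/9204*12571 = 4/3 - 133803001895/708 = -44601000317/236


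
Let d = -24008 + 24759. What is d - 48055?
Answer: -47304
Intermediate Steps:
d = 751
d - 48055 = 751 - 48055 = -47304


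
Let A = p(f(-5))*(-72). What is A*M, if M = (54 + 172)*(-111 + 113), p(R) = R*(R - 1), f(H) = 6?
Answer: -976320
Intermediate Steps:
p(R) = R*(-1 + R)
M = 452 (M = 226*2 = 452)
A = -2160 (A = (6*(-1 + 6))*(-72) = (6*5)*(-72) = 30*(-72) = -2160)
A*M = -2160*452 = -976320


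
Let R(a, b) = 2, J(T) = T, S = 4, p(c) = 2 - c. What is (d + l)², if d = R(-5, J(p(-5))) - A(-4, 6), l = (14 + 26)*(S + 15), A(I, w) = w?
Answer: 571536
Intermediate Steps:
l = 760 (l = (14 + 26)*(4 + 15) = 40*19 = 760)
d = -4 (d = 2 - 1*6 = 2 - 6 = -4)
(d + l)² = (-4 + 760)² = 756² = 571536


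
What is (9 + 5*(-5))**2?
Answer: 256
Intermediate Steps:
(9 + 5*(-5))**2 = (9 - 25)**2 = (-16)**2 = 256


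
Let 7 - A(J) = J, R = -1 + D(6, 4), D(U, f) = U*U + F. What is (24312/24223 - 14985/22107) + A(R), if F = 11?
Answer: -6903310950/178499287 ≈ -38.674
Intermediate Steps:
D(U, f) = 11 + U² (D(U, f) = U*U + 11 = U² + 11 = 11 + U²)
R = 46 (R = -1 + (11 + 6²) = -1 + (11 + 36) = -1 + 47 = 46)
A(J) = 7 - J
(24312/24223 - 14985/22107) + A(R) = (24312/24223 - 14985/22107) + (7 - 1*46) = (24312*(1/24223) - 14985*1/22107) + (7 - 46) = (24312/24223 - 4995/7369) - 39 = 58161243/178499287 - 39 = -6903310950/178499287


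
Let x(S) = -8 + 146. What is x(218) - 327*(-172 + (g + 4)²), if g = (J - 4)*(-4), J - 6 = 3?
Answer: -27330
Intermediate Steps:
J = 9 (J = 6 + 3 = 9)
g = -20 (g = (9 - 4)*(-4) = 5*(-4) = -20)
x(S) = 138
x(218) - 327*(-172 + (g + 4)²) = 138 - 327*(-172 + (-20 + 4)²) = 138 - 327*(-172 + (-16)²) = 138 - 327*(-172 + 256) = 138 - 327*84 = 138 - 27468 = -27330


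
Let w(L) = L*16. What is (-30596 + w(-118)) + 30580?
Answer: -1904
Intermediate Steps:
w(L) = 16*L
(-30596 + w(-118)) + 30580 = (-30596 + 16*(-118)) + 30580 = (-30596 - 1888) + 30580 = -32484 + 30580 = -1904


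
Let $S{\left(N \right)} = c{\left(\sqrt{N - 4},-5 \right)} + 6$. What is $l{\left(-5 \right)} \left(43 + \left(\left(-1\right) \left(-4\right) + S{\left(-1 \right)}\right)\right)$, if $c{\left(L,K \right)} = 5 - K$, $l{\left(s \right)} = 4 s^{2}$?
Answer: $6300$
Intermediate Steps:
$S{\left(N \right)} = 16$ ($S{\left(N \right)} = \left(5 - -5\right) + 6 = \left(5 + 5\right) + 6 = 10 + 6 = 16$)
$l{\left(-5 \right)} \left(43 + \left(\left(-1\right) \left(-4\right) + S{\left(-1 \right)}\right)\right) = 4 \left(-5\right)^{2} \left(43 + \left(\left(-1\right) \left(-4\right) + 16\right)\right) = 4 \cdot 25 \left(43 + \left(4 + 16\right)\right) = 100 \left(43 + 20\right) = 100 \cdot 63 = 6300$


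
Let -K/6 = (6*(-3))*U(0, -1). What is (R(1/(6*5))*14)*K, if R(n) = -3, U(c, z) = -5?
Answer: 22680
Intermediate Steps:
K = -540 (K = -6*6*(-3)*(-5) = -(-108)*(-5) = -6*90 = -540)
(R(1/(6*5))*14)*K = -3*14*(-540) = -42*(-540) = 22680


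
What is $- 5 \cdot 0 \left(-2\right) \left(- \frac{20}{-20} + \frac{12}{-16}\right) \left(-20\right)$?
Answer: $0$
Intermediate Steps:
$- 5 \cdot 0 \left(-2\right) \left(- \frac{20}{-20} + \frac{12}{-16}\right) \left(-20\right) = - 0 \left(-2\right) \left(\left(-20\right) \left(- \frac{1}{20}\right) + 12 \left(- \frac{1}{16}\right)\right) \left(-20\right) = - 0 \left(1 - \frac{3}{4}\right) \left(-20\right) = - 0 \cdot \frac{1}{4} \left(-20\right) = - 0 \left(-20\right) = \left(-1\right) 0 = 0$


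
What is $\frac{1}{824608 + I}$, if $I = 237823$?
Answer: $\frac{1}{1062431} \approx 9.4124 \cdot 10^{-7}$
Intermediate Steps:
$\frac{1}{824608 + I} = \frac{1}{824608 + 237823} = \frac{1}{1062431}$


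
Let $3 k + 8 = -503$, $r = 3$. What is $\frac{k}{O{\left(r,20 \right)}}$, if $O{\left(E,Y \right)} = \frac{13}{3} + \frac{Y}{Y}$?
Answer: $- \frac{511}{16} \approx -31.938$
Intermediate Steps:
$O{\left(E,Y \right)} = \frac{16}{3}$ ($O{\left(E,Y \right)} = 13 \cdot \frac{1}{3} + 1 = \frac{13}{3} + 1 = \frac{16}{3}$)
$k = - \frac{511}{3}$ ($k = - \frac{8}{3} + \frac{1}{3} \left(-503\right) = - \frac{8}{3} - \frac{503}{3} = - \frac{511}{3} \approx -170.33$)
$\frac{k}{O{\left(r,20 \right)}} = - \frac{511}{3 \cdot \frac{16}{3}} = \left(- \frac{511}{3}\right) \frac{3}{16} = - \frac{511}{16}$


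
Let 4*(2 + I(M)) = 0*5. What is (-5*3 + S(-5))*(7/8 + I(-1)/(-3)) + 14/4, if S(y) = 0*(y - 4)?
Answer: -157/8 ≈ -19.625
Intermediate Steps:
I(M) = -2 (I(M) = -2 + (0*5)/4 = -2 + (1/4)*0 = -2 + 0 = -2)
S(y) = 0 (S(y) = 0*(-4 + y) = 0)
(-5*3 + S(-5))*(7/8 + I(-1)/(-3)) + 14/4 = (-5*3 + 0)*(7/8 - 2/(-3)) + 14/4 = (-15 + 0)*(7*(1/8) - 2*(-1/3)) + 14*(1/4) = -15*(7/8 + 2/3) + 7/2 = -15*37/24 + 7/2 = -185/8 + 7/2 = -157/8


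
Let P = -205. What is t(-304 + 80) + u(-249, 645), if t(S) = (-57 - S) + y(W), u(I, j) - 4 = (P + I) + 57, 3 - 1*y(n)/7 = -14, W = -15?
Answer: -107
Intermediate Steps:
y(n) = 119 (y(n) = 21 - 7*(-14) = 21 + 98 = 119)
u(I, j) = -144 + I (u(I, j) = 4 + ((-205 + I) + 57) = 4 + (-148 + I) = -144 + I)
t(S) = 62 - S (t(S) = (-57 - S) + 119 = 62 - S)
t(-304 + 80) + u(-249, 645) = (62 - (-304 + 80)) + (-144 - 249) = (62 - 1*(-224)) - 393 = (62 + 224) - 393 = 286 - 393 = -107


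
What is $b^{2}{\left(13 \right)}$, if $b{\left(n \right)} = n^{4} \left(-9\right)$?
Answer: $66074188401$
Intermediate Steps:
$b{\left(n \right)} = - 9 n^{4}$
$b^{2}{\left(13 \right)} = \left(- 9 \cdot 13^{4}\right)^{2} = \left(\left(-9\right) 28561\right)^{2} = \left(-257049\right)^{2} = 66074188401$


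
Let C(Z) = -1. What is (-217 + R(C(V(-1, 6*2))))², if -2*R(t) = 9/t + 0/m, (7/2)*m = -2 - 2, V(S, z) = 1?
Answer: 180625/4 ≈ 45156.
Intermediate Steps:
m = -8/7 (m = 2*(-2 - 2)/7 = (2/7)*(-4) = -8/7 ≈ -1.1429)
R(t) = -9/(2*t) (R(t) = -(9/t + 0/(-8/7))/2 = -(9/t + 0*(-7/8))/2 = -(9/t + 0)/2 = -9/(2*t))
(-217 + R(C(V(-1, 6*2))))² = (-217 - 9/2/(-1))² = (-217 - 9/2*(-1))² = (-217 + 9/2)² = (-425/2)² = 180625/4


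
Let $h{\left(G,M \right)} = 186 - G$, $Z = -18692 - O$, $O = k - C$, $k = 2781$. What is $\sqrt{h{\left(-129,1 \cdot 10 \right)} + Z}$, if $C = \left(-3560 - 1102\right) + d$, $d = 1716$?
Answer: $2 i \sqrt{6026} \approx 155.25 i$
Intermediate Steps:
$C = -2946$ ($C = \left(-3560 - 1102\right) + 1716 = -4662 + 1716 = -2946$)
$O = 5727$ ($O = 2781 - -2946 = 2781 + 2946 = 5727$)
$Z = -24419$ ($Z = -18692 - 5727 = -24419$)
$\sqrt{h{\left(-129,1 \cdot 10 \right)} + Z} = \sqrt{\left(186 - -129\right) - 24419} = \sqrt{\left(186 + 129\right) - 24419} = \sqrt{315 - 24419} = \sqrt{-24104} = 2 i \sqrt{6026}$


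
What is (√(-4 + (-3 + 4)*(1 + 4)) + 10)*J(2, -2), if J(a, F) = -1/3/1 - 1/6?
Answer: -11/2 ≈ -5.5000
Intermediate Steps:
J(a, F) = -½ (J(a, F) = -1*⅓*1 - 1*⅙ = -⅓*1 - ⅙ = -⅓ - ⅙ = -½)
(√(-4 + (-3 + 4)*(1 + 4)) + 10)*J(2, -2) = (√(-4 + (-3 + 4)*(1 + 4)) + 10)*(-½) = (√(-4 + 1*5) + 10)*(-½) = (√(-4 + 5) + 10)*(-½) = (√1 + 10)*(-½) = (1 + 10)*(-½) = 11*(-½) = -11/2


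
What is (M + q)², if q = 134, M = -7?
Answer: 16129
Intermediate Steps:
(M + q)² = (-7 + 134)² = 127² = 16129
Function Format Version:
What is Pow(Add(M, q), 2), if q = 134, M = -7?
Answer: 16129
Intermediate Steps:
Pow(Add(M, q), 2) = Pow(Add(-7, 134), 2) = Pow(127, 2) = 16129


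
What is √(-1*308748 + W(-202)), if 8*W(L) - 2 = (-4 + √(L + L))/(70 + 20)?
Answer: √(-1111491920 + 10*I*√101)/60 ≈ 2.512e-5 + 555.65*I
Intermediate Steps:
W(L) = 11/45 + √2*√L/720 (W(L) = ¼ + ((-4 + √(L + L))/(70 + 20))/8 = ¼ + ((-4 + √(2*L))/90)/8 = ¼ + ((-4 + √2*√L)*(1/90))/8 = ¼ + (-2/45 + √2*√L/90)/8 = ¼ + (-1/180 + √2*√L/720) = 11/45 + √2*√L/720)
√(-1*308748 + W(-202)) = √(-1*308748 + (11/45 + √2*√(-202)/720)) = √(-308748 + (11/45 + √2*(I*√202)/720)) = √(-308748 + (11/45 + I*√101/360)) = √(-13893649/45 + I*√101/360)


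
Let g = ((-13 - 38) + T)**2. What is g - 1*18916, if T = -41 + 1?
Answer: -10635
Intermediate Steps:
T = -40
g = 8281 (g = ((-13 - 38) - 40)**2 = (-51 - 40)**2 = (-91)**2 = 8281)
g - 1*18916 = 8281 - 1*18916 = 8281 - 18916 = -10635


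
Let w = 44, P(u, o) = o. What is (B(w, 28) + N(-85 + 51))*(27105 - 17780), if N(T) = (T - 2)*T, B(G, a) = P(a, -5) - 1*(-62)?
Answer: 11945325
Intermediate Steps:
B(G, a) = 57 (B(G, a) = -5 - 1*(-62) = -5 + 62 = 57)
N(T) = T*(-2 + T) (N(T) = (-2 + T)*T = T*(-2 + T))
(B(w, 28) + N(-85 + 51))*(27105 - 17780) = (57 + (-85 + 51)*(-2 + (-85 + 51)))*(27105 - 17780) = (57 - 34*(-2 - 34))*9325 = (57 - 34*(-36))*9325 = (57 + 1224)*9325 = 1281*9325 = 11945325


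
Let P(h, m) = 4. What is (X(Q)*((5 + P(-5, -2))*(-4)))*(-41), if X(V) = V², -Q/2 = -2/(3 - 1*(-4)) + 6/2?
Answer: 2131344/49 ≈ 43497.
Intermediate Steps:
Q = -38/7 (Q = -2*(-2/(3 - 1*(-4)) + 6/2) = -2*(-2/(3 + 4) + 6*(½)) = -2*(-2/7 + 3) = -2*19/7 = -38/7 ≈ -5.4286)
(X(Q)*((5 + P(-5, -2))*(-4)))*(-41) = ((-38/7)²*((5 + 4)*(-4)))*(-41) = (1444*(9*(-4))/49)*(-41) = ((1444/49)*(-36))*(-41) = -51984/49*(-41) = 2131344/49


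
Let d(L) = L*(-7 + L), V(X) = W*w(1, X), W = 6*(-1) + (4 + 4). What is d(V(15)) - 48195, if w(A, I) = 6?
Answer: -48135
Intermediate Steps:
W = 2 (W = -6 + 8 = 2)
V(X) = 12 (V(X) = 2*6 = 12)
d(V(15)) - 48195 = 12*(-7 + 12) - 48195 = 12*5 - 48195 = 60 - 48195 = -48135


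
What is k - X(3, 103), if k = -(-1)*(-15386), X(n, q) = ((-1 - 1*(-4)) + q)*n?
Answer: -15704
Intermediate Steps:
X(n, q) = n*(3 + q) (X(n, q) = ((-1 + 4) + q)*n = (3 + q)*n = n*(3 + q))
k = -15386 (k = -1*15386 = -15386)
k - X(3, 103) = -15386 - 3*(3 + 103) = -15386 - 3*106 = -15386 - 1*318 = -15386 - 318 = -15704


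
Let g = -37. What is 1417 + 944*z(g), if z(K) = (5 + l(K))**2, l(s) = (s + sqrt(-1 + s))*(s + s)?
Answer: 6906268601 - 383230016*I*sqrt(38) ≈ 6.9063e+9 - 2.3624e+9*I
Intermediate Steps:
l(s) = 2*s*(s + sqrt(-1 + s)) (l(s) = (s + sqrt(-1 + s))*(2*s) = 2*s*(s + sqrt(-1 + s)))
z(K) = (5 + 2*K*(K + sqrt(-1 + K)))**2
1417 + 944*z(g) = 1417 + 944*(5 + 2*(-37)*(-37 + sqrt(-1 - 37)))**2 = 1417 + 944*(5 + 2*(-37)*(-37 + sqrt(-38)))**2 = 1417 + 944*(5 + 2*(-37)*(-37 + I*sqrt(38)))**2 = 1417 + 944*(5 + (2738 - 74*I*sqrt(38)))**2 = 1417 + 944*(2743 - 74*I*sqrt(38))**2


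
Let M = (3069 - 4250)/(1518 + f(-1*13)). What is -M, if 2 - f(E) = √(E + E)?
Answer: 897560/1155213 + 1181*I*√26/2310426 ≈ 0.77697 + 0.0026064*I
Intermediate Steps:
f(E) = 2 - √2*√E (f(E) = 2 - √(E + E) = 2 - √(2*E) = 2 - √2*√E)
M = -1181/(1520 - I*√26) (M = (3069 - 4250)/(1518 + (2 - √2*√(-1*13))) = -1181/(1518 + (2 - √2*√(-13))) = -1181/(1518 + (2 - √2*I*√13)) = -1181/(1518 + (2 - I*√26)) = -1181/(1520 - I*√26) ≈ -0.77697 - 0.0026064*I)
-M = -(-897560/1155213 - 1181*I*√26/2310426) = 897560/1155213 + 1181*I*√26/2310426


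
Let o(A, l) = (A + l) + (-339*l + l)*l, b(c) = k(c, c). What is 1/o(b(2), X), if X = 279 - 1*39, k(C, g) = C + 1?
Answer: -1/19468557 ≈ -5.1365e-8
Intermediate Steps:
k(C, g) = 1 + C
b(c) = 1 + c
X = 240 (X = 279 - 39 = 240)
o(A, l) = A + l - 338*l**2 (o(A, l) = (A + l) + (-338*l)*l = (A + l) - 338*l**2 = A + l - 338*l**2)
1/o(b(2), X) = 1/((1 + 2) + 240 - 338*240**2) = 1/(3 + 240 - 338*57600) = 1/(3 + 240 - 19468800) = 1/(-19468557) = -1/19468557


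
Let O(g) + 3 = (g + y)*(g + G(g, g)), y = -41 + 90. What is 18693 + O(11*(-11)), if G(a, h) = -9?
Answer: 28050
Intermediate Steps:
y = 49
O(g) = -3 + (-9 + g)*(49 + g) (O(g) = -3 + (g + 49)*(g - 9) = -3 + (49 + g)*(-9 + g) = -3 + (-9 + g)*(49 + g))
18693 + O(11*(-11)) = 18693 + (-444 + (11*(-11))² + 40*(11*(-11))) = 18693 + (-444 + (-121)² + 40*(-121)) = 18693 + (-444 + 14641 - 4840) = 18693 + 9357 = 28050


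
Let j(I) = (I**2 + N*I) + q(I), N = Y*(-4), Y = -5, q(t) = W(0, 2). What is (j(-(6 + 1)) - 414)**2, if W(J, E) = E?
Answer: 253009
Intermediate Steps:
q(t) = 2
N = 20 (N = -5*(-4) = 20)
j(I) = 2 + I**2 + 20*I (j(I) = (I**2 + 20*I) + 2 = 2 + I**2 + 20*I)
(j(-(6 + 1)) - 414)**2 = ((2 + (-(6 + 1))**2 + 20*(-(6 + 1))) - 414)**2 = ((2 + (-1*7)**2 + 20*(-1*7)) - 414)**2 = ((2 + (-7)**2 + 20*(-7)) - 414)**2 = ((2 + 49 - 140) - 414)**2 = (-89 - 414)**2 = (-503)**2 = 253009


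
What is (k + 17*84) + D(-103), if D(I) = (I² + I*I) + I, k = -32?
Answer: 22511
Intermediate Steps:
D(I) = I + 2*I² (D(I) = (I² + I²) + I = 2*I² + I = I + 2*I²)
(k + 17*84) + D(-103) = (-32 + 17*84) - 103*(1 + 2*(-103)) = (-32 + 1428) - 103*(1 - 206) = 1396 - 103*(-205) = 1396 + 21115 = 22511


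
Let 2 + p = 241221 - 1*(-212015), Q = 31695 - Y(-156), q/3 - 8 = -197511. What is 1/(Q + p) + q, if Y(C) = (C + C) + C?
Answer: -287602091072/485397 ≈ -5.9251e+5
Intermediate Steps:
Y(C) = 3*C (Y(C) = 2*C + C = 3*C)
q = -592509 (q = 24 + 3*(-197511) = 24 - 592533 = -592509)
Q = 32163 (Q = 31695 - 3*(-156) = 31695 - 1*(-468) = 31695 + 468 = 32163)
p = 453234 (p = -2 + (241221 - 1*(-212015)) = -2 + (241221 + 212015) = -2 + 453236 = 453234)
1/(Q + p) + q = 1/(32163 + 453234) - 592509 = 1/485397 - 592509 = -287602091072/485397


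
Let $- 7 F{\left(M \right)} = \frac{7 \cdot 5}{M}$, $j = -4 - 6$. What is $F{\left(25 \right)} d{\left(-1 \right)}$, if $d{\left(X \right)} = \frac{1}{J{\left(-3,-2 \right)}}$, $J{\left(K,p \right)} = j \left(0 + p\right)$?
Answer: $- \frac{1}{100} \approx -0.01$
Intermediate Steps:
$j = -10$ ($j = -4 - 6 = -10$)
$J{\left(K,p \right)} = - 10 p$ ($J{\left(K,p \right)} = - 10 \left(0 + p\right) = - 10 p$)
$d{\left(X \right)} = \frac{1}{20}$ ($d{\left(X \right)} = \frac{1}{\left(-10\right) \left(-2\right)} = \frac{1}{20}$)
$F{\left(M \right)} = - \frac{5}{M}$ ($F{\left(M \right)} = - \frac{7 \cdot 5 \frac{1}{M}}{7} = - \frac{35 \frac{1}{M}}{7} = - \frac{5}{M}$)
$F{\left(25 \right)} d{\left(-1 \right)} = - \frac{5}{25} \cdot \frac{1}{20} = \left(-5\right) \frac{1}{25} \cdot \frac{1}{20} = \left(- \frac{1}{5}\right) \frac{1}{20} = - \frac{1}{100}$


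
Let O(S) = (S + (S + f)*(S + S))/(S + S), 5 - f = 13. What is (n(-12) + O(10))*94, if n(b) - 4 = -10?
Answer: -329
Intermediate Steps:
f = -8 (f = 5 - 1*13 = 5 - 13 = -8)
n(b) = -6 (n(b) = 4 - 10 = -6)
O(S) = (S + 2*S*(-8 + S))/(2*S) (O(S) = (S + (S - 8)*(S + S))/(S + S) = (S + (-8 + S)*(2*S))/((2*S)) = (S + 2*S*(-8 + S))*(1/(2*S)) = (S + 2*S*(-8 + S))/(2*S))
(n(-12) + O(10))*94 = (-6 + (-15/2 + 10))*94 = (-6 + 5/2)*94 = -7/2*94 = -329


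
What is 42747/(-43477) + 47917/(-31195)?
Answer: -3416780074/1356265015 ≈ -2.5193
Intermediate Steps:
42747/(-43477) + 47917/(-31195) = 42747*(-1/43477) + 47917*(-1/31195) = -42747/43477 - 47917/31195 = -3416780074/1356265015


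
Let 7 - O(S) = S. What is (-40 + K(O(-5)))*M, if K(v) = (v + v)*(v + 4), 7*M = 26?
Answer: 8944/7 ≈ 1277.7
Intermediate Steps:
M = 26/7 (M = (⅐)*26 = 26/7 ≈ 3.7143)
O(S) = 7 - S
K(v) = 2*v*(4 + v) (K(v) = (2*v)*(4 + v) = 2*v*(4 + v))
(-40 + K(O(-5)))*M = (-40 + 2*(7 - 1*(-5))*(4 + (7 - 1*(-5))))*(26/7) = (-40 + 2*(7 + 5)*(4 + (7 + 5)))*(26/7) = (-40 + 2*12*(4 + 12))*(26/7) = (-40 + 2*12*16)*(26/7) = (-40 + 384)*(26/7) = 344*(26/7) = 8944/7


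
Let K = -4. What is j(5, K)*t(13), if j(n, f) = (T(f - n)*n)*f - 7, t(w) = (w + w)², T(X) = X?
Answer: 116948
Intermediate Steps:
t(w) = 4*w² (t(w) = (2*w)² = 4*w²)
j(n, f) = -7 + f*n*(f - n) (j(n, f) = ((f - n)*n)*f - 7 = (n*(f - n))*f - 7 = f*n*(f - n) - 7 = -7 + f*n*(f - n))
j(5, K)*t(13) = (-7 - 4*5*(-4 - 1*5))*(4*13²) = (-7 - 4*5*(-4 - 5))*(4*169) = (-7 - 4*5*(-9))*676 = (-7 + 180)*676 = 173*676 = 116948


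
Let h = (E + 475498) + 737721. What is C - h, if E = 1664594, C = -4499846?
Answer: -7377659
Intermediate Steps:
h = 2877813 (h = (1664594 + 475498) + 737721 = 2140092 + 737721 = 2877813)
C - h = -4499846 - 1*2877813 = -4499846 - 2877813 = -7377659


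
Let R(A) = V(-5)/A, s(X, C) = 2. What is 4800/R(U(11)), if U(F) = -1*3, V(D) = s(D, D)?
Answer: -7200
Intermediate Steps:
V(D) = 2
U(F) = -3
R(A) = 2/A
4800/R(U(11)) = 4800/((2/(-3))) = 4800/((2*(-⅓))) = 4800/(-⅔) = 4800*(-3/2) = -7200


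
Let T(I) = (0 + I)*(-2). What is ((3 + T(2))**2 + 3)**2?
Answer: 16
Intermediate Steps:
T(I) = -2*I (T(I) = I*(-2) = -2*I)
((3 + T(2))**2 + 3)**2 = ((3 - 2*2)**2 + 3)**2 = ((3 - 4)**2 + 3)**2 = ((-1)**2 + 3)**2 = (1 + 3)**2 = 4**2 = 16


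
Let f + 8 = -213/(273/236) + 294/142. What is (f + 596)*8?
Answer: 20982152/6461 ≈ 3247.5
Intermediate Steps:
f = -1227987/6461 (f = -8 + (-213/(273/236) + 294/142) = -8 + (-213/(273*(1/236)) + 294*(1/142)) = -8 + (-213/273/236 + 147/71) = -8 + (-213*236/273 + 147/71) = -8 + (-16756/91 + 147/71) = -8 - 1176299/6461 = -1227987/6461 ≈ -190.06)
(f + 596)*8 = (-1227987/6461 + 596)*8 = (2622769/6461)*8 = 20982152/6461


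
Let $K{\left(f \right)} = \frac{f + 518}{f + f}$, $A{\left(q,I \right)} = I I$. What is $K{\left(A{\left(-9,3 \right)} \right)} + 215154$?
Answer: $\frac{3873299}{18} \approx 2.1518 \cdot 10^{5}$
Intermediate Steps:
$A{\left(q,I \right)} = I^{2}$
$K{\left(f \right)} = \frac{518 + f}{2 f}$
$K{\left(A{\left(-9,3 \right)} \right)} + 215154 = \frac{518 + 3^{2}}{2 \cdot 3^{2}} + 215154 = \frac{518 + 9}{2 \cdot 9} + 215154 = \frac{1}{2} \cdot \frac{1}{9} \cdot 527 + 215154 = \frac{527}{18} + 215154 = \frac{3873299}{18}$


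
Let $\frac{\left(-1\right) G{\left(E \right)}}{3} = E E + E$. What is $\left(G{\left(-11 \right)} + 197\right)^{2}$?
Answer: $17689$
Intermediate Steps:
$G{\left(E \right)} = - 3 E - 3 E^{2}$ ($G{\left(E \right)} = - 3 \left(E E + E\right) = - 3 \left(E^{2} + E\right) = - 3 \left(E + E^{2}\right) = - 3 E - 3 E^{2}$)
$\left(G{\left(-11 \right)} + 197\right)^{2} = \left(\left(-3\right) \left(-11\right) \left(1 - 11\right) + 197\right)^{2} = \left(\left(-3\right) \left(-11\right) \left(-10\right) + 197\right)^{2} = \left(-330 + 197\right)^{2} = \left(-133\right)^{2} = 17689$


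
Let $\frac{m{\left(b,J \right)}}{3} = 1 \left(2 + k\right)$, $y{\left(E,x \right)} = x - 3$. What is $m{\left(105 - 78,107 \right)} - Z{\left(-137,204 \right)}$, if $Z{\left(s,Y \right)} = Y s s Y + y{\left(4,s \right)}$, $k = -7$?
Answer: $-781090579$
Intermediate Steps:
$y{\left(E,x \right)} = -3 + x$
$m{\left(b,J \right)} = -15$ ($m{\left(b,J \right)} = 3 \cdot 1 \left(2 - 7\right) = 3 \cdot 1 \left(-5\right) = 3 \left(-5\right) = -15$)
$Z{\left(s,Y \right)} = -3 + s + Y^{2} s^{2}$ ($Z{\left(s,Y \right)} = Y s s Y + \left(-3 + s\right) = Y s^{2} Y + \left(-3 + s\right) = Y^{2} s^{2} + \left(-3 + s\right) = -3 + s + Y^{2} s^{2}$)
$m{\left(105 - 78,107 \right)} - Z{\left(-137,204 \right)} = -15 - \left(-3 - 137 + 204^{2} \left(-137\right)^{2}\right) = -15 - \left(-3 - 137 + 41616 \cdot 18769\right) = -15 - \left(-3 - 137 + 781090704\right) = -15 - 781090564 = -781090579$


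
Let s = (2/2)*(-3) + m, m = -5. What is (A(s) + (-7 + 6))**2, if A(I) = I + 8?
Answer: 1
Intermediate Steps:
s = -8 (s = (2/2)*(-3) - 5 = (2*(1/2))*(-3) - 5 = 1*(-3) - 5 = -3 - 5 = -8)
A(I) = 8 + I
(A(s) + (-7 + 6))**2 = ((8 - 8) + (-7 + 6))**2 = (0 - 1)**2 = (-1)**2 = 1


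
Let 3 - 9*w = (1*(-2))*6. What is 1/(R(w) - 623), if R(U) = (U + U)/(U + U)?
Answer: -1/622 ≈ -0.0016077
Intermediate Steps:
w = 5/3 (w = ⅓ - 1*(-2)*6/9 = ⅓ - (-2)*6/9 = ⅓ - ⅑*(-12) = ⅓ + 4/3 = 5/3 ≈ 1.6667)
R(U) = 1 (R(U) = (2*U)/((2*U)) = (2*U)*(1/(2*U)) = 1)
1/(R(w) - 623) = 1/(1 - 623) = 1/(-622) = -1/622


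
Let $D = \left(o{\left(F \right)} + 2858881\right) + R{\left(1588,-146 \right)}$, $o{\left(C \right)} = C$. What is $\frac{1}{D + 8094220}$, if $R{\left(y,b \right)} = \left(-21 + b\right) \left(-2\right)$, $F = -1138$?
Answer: $\frac{1}{10952297} \approx 9.1305 \cdot 10^{-8}$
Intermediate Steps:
$R{\left(y,b \right)} = 42 - 2 b$
$D = 2858077$ ($D = \left(-1138 + 2858881\right) + \left(42 - -292\right) = 2857743 + \left(42 + 292\right) = 2857743 + 334 = 2858077$)
$\frac{1}{D + 8094220} = \frac{1}{2858077 + 8094220} = \frac{1}{10952297}$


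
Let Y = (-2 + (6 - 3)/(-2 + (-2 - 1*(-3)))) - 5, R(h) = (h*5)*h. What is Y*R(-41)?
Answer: -84050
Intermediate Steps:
R(h) = 5*h² (R(h) = (5*h)*h = 5*h²)
Y = -10 (Y = (-2 + 3/(-2 + (-2 + 3))) - 5 = (-2 + 3/(-2 + 1)) - 5 = (-2 + 3/(-1)) - 5 = (-2 + 3*(-1)) - 5 = (-2 - 3) - 5 = -5 - 5 = -10)
Y*R(-41) = -50*(-41)² = -50*1681 = -10*8405 = -84050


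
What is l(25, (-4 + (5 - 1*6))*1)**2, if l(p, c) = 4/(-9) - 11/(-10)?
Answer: 3481/8100 ≈ 0.42975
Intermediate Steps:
l(p, c) = 59/90 (l(p, c) = 4*(-1/9) - 11*(-1/10) = -4/9 + 11/10 = 59/90)
l(25, (-4 + (5 - 1*6))*1)**2 = (59/90)**2 = 3481/8100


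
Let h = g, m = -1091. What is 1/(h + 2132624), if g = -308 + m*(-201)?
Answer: 1/2351607 ≈ 4.2524e-7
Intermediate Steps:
g = 218983 (g = -308 - 1091*(-201) = -308 + 219291 = 218983)
h = 218983
1/(h + 2132624) = 1/(218983 + 2132624) = 1/2351607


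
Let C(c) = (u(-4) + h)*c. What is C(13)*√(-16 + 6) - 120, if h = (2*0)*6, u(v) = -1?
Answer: -120 - 13*I*√10 ≈ -120.0 - 41.11*I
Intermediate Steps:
h = 0 (h = 0*6 = 0)
C(c) = -c (C(c) = (-1 + 0)*c = -c)
C(13)*√(-16 + 6) - 120 = (-1*13)*√(-16 + 6) - 120 = -13*I*√10 - 120 = -120 - 13*I*√10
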